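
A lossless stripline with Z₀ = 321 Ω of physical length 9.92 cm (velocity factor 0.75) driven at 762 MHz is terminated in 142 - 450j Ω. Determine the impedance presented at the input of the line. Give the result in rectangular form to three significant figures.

λ = v/f = 0.75·c / 762 MHz = 0.295 m
βl = 2π·l/λ = 2π × 0.336 = 121°
tan(βl) = tan(121°) = -1.67
Z_in = Z_0·(Z_L + jZ_0·tanβl)/(Z_0 + jZ_L·tanβl)
     = 321·(142 − j985)/(-430 − j237)

Z_in ≈ 230 + j610 Ω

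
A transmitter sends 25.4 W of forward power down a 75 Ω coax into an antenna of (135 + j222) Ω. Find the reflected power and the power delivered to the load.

|Γ| = |(60 + j222)/(210 + j222)| = 0.753
|Γ|² = 0.566
P_refl = |Γ|²·P_inc = 14.4 W, P_del = (1 − |Γ|²)·P_inc = 11 W

P_reflected ≈ 14.4 W; P_delivered ≈ 11 W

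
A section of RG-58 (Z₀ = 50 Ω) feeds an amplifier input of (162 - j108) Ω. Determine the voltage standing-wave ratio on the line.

VSWR ≈ 4.78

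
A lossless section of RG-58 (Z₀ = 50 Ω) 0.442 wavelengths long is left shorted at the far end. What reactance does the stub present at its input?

X_in ≈ -19.1 Ω (capacitive)

βl = 2π × 0.442 = 159°
tan(βl) = -0.381
For a shorted stub, Z_in = jZ_0·tan(βl)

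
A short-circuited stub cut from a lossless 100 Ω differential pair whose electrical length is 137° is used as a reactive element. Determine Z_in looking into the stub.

Z_in ≈ −j93.3 Ω

tan(βl) = -0.933
For a short-circuited stub, Z_in = jZ_0·tan(βl)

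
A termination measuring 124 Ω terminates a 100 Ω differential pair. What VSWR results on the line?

VSWR ≈ 1.24

For a purely resistive load, VSWR = R_L/Z_0 or Z_0/R_L (whichever > 1) = 124/100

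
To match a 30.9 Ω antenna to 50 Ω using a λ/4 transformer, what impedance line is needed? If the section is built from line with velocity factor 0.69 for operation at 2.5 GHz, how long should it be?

Z_qwt = √(Z_0·R_L) = √(50 × 30.9) = √1545
λ = 0.69·c/f = 0.0828 m, so l = λ/4 = 0.0207 m

Z_qwt ≈ 39.3 Ω; length ≈ 2.07 cm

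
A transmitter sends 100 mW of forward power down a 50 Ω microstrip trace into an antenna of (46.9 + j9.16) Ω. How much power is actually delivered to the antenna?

P_delivered ≈ 99 mW

|Γ| = |(-3.1 + j9.16)/(96.9 + j9.16)| = 0.0994
|Γ|² = 0.00987
P_refl = |Γ|²·P_inc = 0.987 mW, P_del = (1 − |Γ|²)·P_inc = 99 mW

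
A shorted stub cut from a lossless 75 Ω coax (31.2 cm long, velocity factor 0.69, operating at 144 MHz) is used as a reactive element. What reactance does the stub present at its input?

X_in ≈ 357 Ω (inductive)

λ = v/f = 0.69·c / 144 MHz = 1.44 m
βl = 2π·l/λ = 2π × 0.217 = 78.1°
tan(βl) = 4.76
For a shorted stub, Z_in = jZ_0·tan(βl)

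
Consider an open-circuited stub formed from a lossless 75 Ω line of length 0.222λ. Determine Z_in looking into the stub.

Z_in ≈ −j13.3 Ω

βl = 2π × 0.222 = 79.9°
tan(βl) = 5.63
For an open-circuited stub, Z_in = −jZ_0·cot(βl) = −jZ_0/tan(βl)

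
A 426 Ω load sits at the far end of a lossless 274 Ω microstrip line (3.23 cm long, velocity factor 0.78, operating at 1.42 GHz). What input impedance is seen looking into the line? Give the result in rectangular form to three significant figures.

Z_in ≈ 188 − j53.9 Ω

λ = v/f = 0.78·c / 1.42 GHz = 0.165 m
βl = 2π·l/λ = 2π × 0.196 = 70.6°
tan(βl) = tan(70.6°) = 2.83
Z_in = Z_0·(Z_L + jZ_0·tanβl)/(Z_0 + jZ_L·tanβl)
     = 274·(426 + j776)/(274 + j1210)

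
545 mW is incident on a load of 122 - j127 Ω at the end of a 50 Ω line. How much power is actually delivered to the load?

P_delivered ≈ 291 mW

|Γ| = |(72 − j127)/(172 − j127)| = 0.683
|Γ|² = 0.466
P_refl = |Γ|²·P_inc = 254 mW, P_del = (1 − |Γ|²)·P_inc = 291 mW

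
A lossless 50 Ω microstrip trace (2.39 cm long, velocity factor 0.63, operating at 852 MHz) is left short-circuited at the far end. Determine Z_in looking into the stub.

λ = v/f = 0.63·c / 852 MHz = 0.222 m
βl = 2π·l/λ = 2π × 0.108 = 38.8°
tan(βl) = 0.804
For a short-circuited stub, Z_in = jZ_0·tan(βl)

Z_in ≈ +j40.2 Ω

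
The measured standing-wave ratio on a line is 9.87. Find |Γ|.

|Γ| = (S − 1)/(S + 1) = (9.87 − 1)/(9.87 + 1) = 8.87/10.9

|Γ| ≈ 0.816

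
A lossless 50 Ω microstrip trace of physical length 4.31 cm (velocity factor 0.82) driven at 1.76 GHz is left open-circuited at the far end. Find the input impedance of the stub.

Z_in ≈ +j19.2 Ω

λ = v/f = 0.82·c / 1.76 GHz = 0.14 m
βl = 2π·l/λ = 2π × 0.308 = 111°
tan(βl) = -2.6
For an open-circuited stub, Z_in = −jZ_0·cot(βl) = −jZ_0/tan(βl)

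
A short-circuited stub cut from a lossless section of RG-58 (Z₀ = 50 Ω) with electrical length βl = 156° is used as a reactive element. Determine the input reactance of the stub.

X_in ≈ -22.3 Ω (capacitive)

tan(βl) = -0.445
For a short-circuited stub, Z_in = jZ_0·tan(βl)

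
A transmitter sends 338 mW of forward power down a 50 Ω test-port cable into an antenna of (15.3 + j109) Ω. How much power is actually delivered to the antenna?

P_delivered ≈ 64.1 mW

|Γ| = |(-34.7 + j109)/(65.3 + j109)| = 0.9
|Γ|² = 0.81
P_refl = |Γ|²·P_inc = 274 mW, P_del = (1 − |Γ|²)·P_inc = 64.1 mW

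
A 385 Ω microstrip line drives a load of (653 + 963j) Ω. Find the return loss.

Γ = (268 + j963)/(1038 + j963), |Γ| = 0.706
RL = −20·log₁₀|Γ| = −20·log₁₀(0.706)

RL ≈ 3.02 dB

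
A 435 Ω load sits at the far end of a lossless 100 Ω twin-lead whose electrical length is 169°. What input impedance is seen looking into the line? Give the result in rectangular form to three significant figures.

tan(βl) = tan(169°) = -0.194
Z_in = Z_0·(Z_L + jZ_0·tanβl)/(Z_0 + jZ_L·tanβl)
     = 100·(435 − j19.4)/(100 − j84.6)

Z_in ≈ 263 + j203 Ω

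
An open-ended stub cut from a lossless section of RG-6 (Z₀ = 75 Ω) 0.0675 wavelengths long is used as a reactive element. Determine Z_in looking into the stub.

βl = 2π × 0.0675 = 24.3°
tan(βl) = 0.452
For an open-ended stub, Z_in = −jZ_0·cot(βl) = −jZ_0/tan(βl)

Z_in ≈ −j166 Ω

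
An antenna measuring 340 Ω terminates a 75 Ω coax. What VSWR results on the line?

VSWR ≈ 4.53

Γ = (340 − 75)/(340 + 75) = 0.639
VSWR = (1 + 0.639)/(1 − 0.639)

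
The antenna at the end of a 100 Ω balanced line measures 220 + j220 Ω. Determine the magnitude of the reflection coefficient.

|Γ| ≈ 0.645

Γ = (Z_L − Z_0)/(Z_L + Z_0) = (120 + j220)/(320 + j220)
|Γ| = 251/388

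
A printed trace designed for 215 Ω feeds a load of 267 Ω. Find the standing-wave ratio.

VSWR ≈ 1.24

For a purely resistive load, VSWR = R_L/Z_0 or Z_0/R_L (whichever > 1) = 267/215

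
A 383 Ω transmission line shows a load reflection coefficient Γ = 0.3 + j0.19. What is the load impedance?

Z_L = Z_0·(1 + Γ)/(1 − Γ) = 383·(1.3 + j0.19)/(0.7 − j0.19)

Z_L ≈ 636 + j277 Ω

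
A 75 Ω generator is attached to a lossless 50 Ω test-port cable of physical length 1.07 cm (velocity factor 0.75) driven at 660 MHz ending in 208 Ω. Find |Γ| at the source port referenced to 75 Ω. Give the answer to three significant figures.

λ = v/f = 0.75·c / 660 MHz = 0.341 m
βl = 2π·l/λ = 2π × 0.0314 = 11.3°
tan(βl) = 0.2
Z_in = Z_0·(Z_L + jZ_0·tanβl)/(Z_0 + jZ_L·tanβl) = 128 − j96.3 Ω
Γ_s = (Z_in − Z_s)/(Z_in + Z_s) = (52.9 − j96.3)/(203 − j96.3), |Γ_s| = 0.489

|Γ| ≈ 0.489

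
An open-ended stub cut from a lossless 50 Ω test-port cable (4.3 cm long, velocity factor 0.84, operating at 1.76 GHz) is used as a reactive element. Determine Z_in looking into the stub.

Z_in ≈ +j16.4 Ω

λ = v/f = 0.84·c / 1.76 GHz = 0.143 m
βl = 2π·l/λ = 2π × 0.3 = 108°
tan(βl) = -3.06
For an open-ended stub, Z_in = −jZ_0·cot(βl) = −jZ_0/tan(βl)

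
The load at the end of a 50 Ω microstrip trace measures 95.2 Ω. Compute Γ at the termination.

Γ = 0.311

Γ = (Z_L − Z_0)/(Z_L + Z_0) = (95.2 − 50)/(95.2 + 50) = 45.2/145.2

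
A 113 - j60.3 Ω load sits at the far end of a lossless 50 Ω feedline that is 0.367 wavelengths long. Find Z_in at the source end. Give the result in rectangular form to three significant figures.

Z_in ≈ 39.5 + j50.5 Ω

βl = 2π × 0.367 = 132°
tan(βl) = tan(132°) = -1.11
Z_in = Z_0·(Z_L + jZ_0·tanβl)/(Z_0 + jZ_L·tanβl)
     = 50·(113 − j116)/(-16.7 − j125)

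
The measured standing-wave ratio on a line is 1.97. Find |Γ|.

|Γ| ≈ 0.327

|Γ| = (S − 1)/(S + 1) = (1.97 − 1)/(1.97 + 1) = 0.97/2.97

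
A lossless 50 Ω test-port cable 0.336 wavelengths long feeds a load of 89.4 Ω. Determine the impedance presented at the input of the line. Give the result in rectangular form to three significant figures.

Z_in ≈ 34.2 + j18.5 Ω

βl = 2π × 0.336 = 121°
tan(βl) = tan(121°) = -1.67
Z_in = Z_0·(Z_L + jZ_0·tanβl)/(Z_0 + jZ_L·tanβl)
     = 50·(89.4 − j83.3)/(50 − j149)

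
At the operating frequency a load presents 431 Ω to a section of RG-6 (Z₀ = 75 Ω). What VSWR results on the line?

VSWR ≈ 5.75

For a purely resistive load, VSWR = R_L/Z_0 or Z_0/R_L (whichever > 1) = 431/75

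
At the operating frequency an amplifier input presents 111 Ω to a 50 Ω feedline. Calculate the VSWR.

VSWR ≈ 2.22

Γ = (111 − 50)/(111 + 50) = 0.379
VSWR = (1 + 0.379)/(1 − 0.379)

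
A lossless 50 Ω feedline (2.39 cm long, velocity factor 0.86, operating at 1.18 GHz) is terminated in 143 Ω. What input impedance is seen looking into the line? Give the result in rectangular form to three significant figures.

Z_in ≈ 36.8 − j45.3 Ω

λ = v/f = 0.86·c / 1.18 GHz = 0.219 m
βl = 2π·l/λ = 2π × 0.109 = 39.4°
tan(βl) = tan(39.4°) = 0.82
Z_in = Z_0·(Z_L + jZ_0·tanβl)/(Z_0 + jZ_L·tanβl)
     = 50·(143 + j41)/(50 + j117)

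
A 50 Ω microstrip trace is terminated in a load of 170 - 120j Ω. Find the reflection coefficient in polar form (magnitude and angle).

Γ ≈ 0.677 ∠ -16.4°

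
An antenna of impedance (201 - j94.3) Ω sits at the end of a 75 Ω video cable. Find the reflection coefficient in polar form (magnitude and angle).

Γ ≈ 0.54 ∠ -17.9°

Γ = (Z_L − Z_0)/(Z_L + Z_0) = (126 − j94.3)/(276 − j94.3)
|Γ| = 157/292 = 0.54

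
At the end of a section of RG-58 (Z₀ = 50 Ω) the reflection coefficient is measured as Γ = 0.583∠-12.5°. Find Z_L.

Z_L ≈ 164 − j62.6 Ω

Z_L = Z_0·(1 + Γ)/(1 − Γ) = 50·(1.57 − j0.126)/(0.431 + j0.126)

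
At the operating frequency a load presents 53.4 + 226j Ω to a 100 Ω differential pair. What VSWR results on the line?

Γ = (Z_L − Z_0)/(Z_L + Z_0) = (-46.6 + j226)/(153.4 + j226)
|Γ| = 231/273 = 0.845
VSWR = (1 + |Γ|)/(1 − |Γ|) = 1.84/0.155

VSWR ≈ 11.9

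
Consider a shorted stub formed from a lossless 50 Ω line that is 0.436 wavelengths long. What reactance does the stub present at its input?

X_in ≈ -21.3 Ω (capacitive)

βl = 2π × 0.436 = 157°
tan(βl) = -0.425
For a shorted stub, Z_in = jZ_0·tan(βl)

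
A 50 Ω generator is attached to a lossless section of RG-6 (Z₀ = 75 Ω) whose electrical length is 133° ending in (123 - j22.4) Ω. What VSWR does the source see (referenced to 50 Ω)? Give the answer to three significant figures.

tan(βl) = -1.07
Z_in = Z_0·(Z_L + jZ_0·tanβl)/(Z_0 + jZ_L·tanβl) = 74.4 + j41.2 Ω
Γ_s = (Z_in − Z_s)/(Z_in + Z_s) = (24.4 + j41.2)/(124 + j41.2), |Γ_s| = 0.365
VSWR = (1 + |Γ_s|)/(1 − |Γ_s|)

VSWR ≈ 2.15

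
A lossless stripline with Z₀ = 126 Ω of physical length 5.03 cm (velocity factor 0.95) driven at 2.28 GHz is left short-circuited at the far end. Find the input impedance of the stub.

λ = v/f = 0.95·c / 2.28 GHz = 0.125 m
βl = 2π·l/λ = 2π × 0.402 = 145°
tan(βl) = -0.704
For a short-circuited stub, Z_in = jZ_0·tan(βl)

Z_in ≈ −j88.7 Ω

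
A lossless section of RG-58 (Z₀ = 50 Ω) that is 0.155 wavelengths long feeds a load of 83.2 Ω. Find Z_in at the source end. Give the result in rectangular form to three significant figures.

βl = 2π × 0.155 = 55.8°
tan(βl) = tan(55.8°) = 1.47
Z_in = Z_0·(Z_L + jZ_0·tanβl)/(Z_0 + jZ_L·tanβl)
     = 50·(83.2 + j73.6)/(50 + j122)

Z_in ≈ 37.6 − j18.6 Ω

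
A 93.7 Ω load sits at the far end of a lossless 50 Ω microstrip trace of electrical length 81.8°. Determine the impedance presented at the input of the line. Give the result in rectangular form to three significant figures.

Z_in ≈ 27.1 − j5.12 Ω

tan(βl) = tan(81.8°) = 6.94
Z_in = Z_0·(Z_L + jZ_0·tanβl)/(Z_0 + jZ_L·tanβl)
     = 50·(93.7 + j347)/(50 + j650)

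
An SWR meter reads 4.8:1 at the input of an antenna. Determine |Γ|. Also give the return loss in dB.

|Γ| = (S − 1)/(S + 1) = (4.8 − 1)/(4.8 + 1) = 3.8/5.8
RL = −20·log₁₀|Γ| = −20·log₁₀(0.655)

|Γ| ≈ 0.655; return loss ≈ 3.67 dB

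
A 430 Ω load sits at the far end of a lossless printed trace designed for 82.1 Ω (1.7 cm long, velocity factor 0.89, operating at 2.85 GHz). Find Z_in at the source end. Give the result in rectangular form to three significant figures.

λ = v/f = 0.89·c / 2.85 GHz = 0.0937 m
βl = 2π·l/λ = 2π × 0.181 = 65.3°
tan(βl) = tan(65.3°) = 2.18
Z_in = Z_0·(Z_L + jZ_0·tanβl)/(Z_0 + jZ_L·tanβl)
     = 82.1·(430 + j179)/(82.1 + j936)

Z_in ≈ 18.8 − j36.1 Ω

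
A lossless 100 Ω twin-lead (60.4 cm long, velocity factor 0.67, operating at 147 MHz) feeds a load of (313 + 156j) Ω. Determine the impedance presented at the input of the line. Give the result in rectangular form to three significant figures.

Z_in ≈ 89.9 + j141 Ω

λ = v/f = 0.67·c / 147 MHz = 1.37 m
βl = 2π·l/λ = 2π × 0.442 = 159°
tan(βl) = tan(159°) = -0.383
Z_in = Z_0·(Z_L + jZ_0·tanβl)/(Z_0 + jZ_L·tanβl)
     = 100·(313 + j118)/(160 − j120)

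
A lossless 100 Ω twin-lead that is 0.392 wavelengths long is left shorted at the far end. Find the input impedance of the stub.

βl = 2π × 0.392 = 141°
tan(βl) = -0.806
For a shorted stub, Z_in = jZ_0·tan(βl)

Z_in ≈ −j80.6 Ω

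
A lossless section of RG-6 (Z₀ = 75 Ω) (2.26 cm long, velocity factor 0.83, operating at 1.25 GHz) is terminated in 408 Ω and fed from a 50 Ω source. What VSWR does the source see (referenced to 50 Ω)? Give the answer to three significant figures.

VSWR ≈ 6.25

λ = v/f = 0.83·c / 1.25 GHz = 0.199 m
βl = 2π·l/λ = 2π × 0.113 = 40.8°
tan(βl) = 0.864
Z_in = Z_0·(Z_L + jZ_0·tanβl)/(Z_0 + jZ_L·tanβl) = 30.8 − j80.2 Ω
Γ_s = (Z_in − Z_s)/(Z_in + Z_s) = (-19.2 − j80.2)/(80.8 − j80.2), |Γ_s| = 0.724
VSWR = (1 + |Γ_s|)/(1 − |Γ_s|)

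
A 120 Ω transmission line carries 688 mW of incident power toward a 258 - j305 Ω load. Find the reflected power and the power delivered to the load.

|Γ| = |(138 − j305)/(378 − j305)| = 0.689
|Γ|² = 0.475
P_refl = |Γ|²·P_inc = 327 mW, P_del = (1 − |Γ|²)·P_inc = 361 mW

P_reflected ≈ 327 mW; P_delivered ≈ 361 mW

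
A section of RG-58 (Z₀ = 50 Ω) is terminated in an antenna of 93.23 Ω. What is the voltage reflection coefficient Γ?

Γ = 0.302

Γ = (Z_L − Z_0)/(Z_L + Z_0) = (93.23 − 50)/(93.23 + 50) = 43.23/143.2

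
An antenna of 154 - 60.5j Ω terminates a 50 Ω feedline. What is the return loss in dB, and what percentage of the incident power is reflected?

RL ≈ 4.95 dB; 32% of incident power reflected

Γ = (104 − j60.5)/(204 − j60.5), |Γ| = 0.565
RL = −20·log₁₀(0.565) = 4.95 dB
P_refl/P_inc = |Γ|² = 0.32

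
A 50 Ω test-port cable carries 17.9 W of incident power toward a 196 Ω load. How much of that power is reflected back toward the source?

P_reflected ≈ 6.31 W

Γ = (196 − 50)/(196 + 50) = 0.593
|Γ|² = 0.352
P_refl = |Γ|²·P_inc = 6.31 W, P_del = (1 − |Γ|²)·P_inc = 11.6 W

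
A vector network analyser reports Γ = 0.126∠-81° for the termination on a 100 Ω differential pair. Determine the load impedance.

Z_L ≈ 101 − j25.5 Ω

Z_L = Z_0·(1 + Γ)/(1 − Γ) = 100·(1.02 − j0.124)/(0.98 + j0.124)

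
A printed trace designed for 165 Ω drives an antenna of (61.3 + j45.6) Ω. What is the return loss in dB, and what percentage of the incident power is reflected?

RL ≈ 6.18 dB; 24.1% of incident power reflected

Γ = (-103.7 + j45.6)/(226.3 + j45.6), |Γ| = 0.491
RL = −20·log₁₀(0.491) = 6.18 dB
P_refl/P_inc = |Γ|² = 0.241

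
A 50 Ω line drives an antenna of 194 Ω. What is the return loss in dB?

Γ = (194 − 50)/(194 + 50) = 0.59
RL = −20·log₁₀|Γ| = −20·log₁₀(0.59)

RL ≈ 4.58 dB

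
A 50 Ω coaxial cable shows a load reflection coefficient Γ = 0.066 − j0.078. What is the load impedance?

Z_L = Z_0·(1 + Γ)/(1 − Γ) = 50·(1.07 − j0.078)/(0.934 + j0.078)

Z_L ≈ 56.3 − j8.88 Ω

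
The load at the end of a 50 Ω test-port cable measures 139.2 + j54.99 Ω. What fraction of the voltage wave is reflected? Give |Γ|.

Γ = (Z_L − Z_0)/(Z_L + Z_0) = (89.2 + j54.99)/(189.2 + j54.99)
|Γ| = 105/197

|Γ| ≈ 0.532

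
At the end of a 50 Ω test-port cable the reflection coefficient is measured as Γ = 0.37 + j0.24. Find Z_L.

Z_L ≈ 88.6 + j52.8 Ω

Z_L = Z_0·(1 + Γ)/(1 − Γ) = 50·(1.37 + j0.24)/(0.63 − j0.24)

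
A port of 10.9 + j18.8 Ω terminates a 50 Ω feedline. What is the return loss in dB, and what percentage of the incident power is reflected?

Γ = (-39.1 + j18.8)/(60.9 + j18.8), |Γ| = 0.681
RL = −20·log₁₀(0.681) = 3.34 dB
P_refl/P_inc = |Γ|² = 0.463

RL ≈ 3.34 dB; 46.3% of incident power reflected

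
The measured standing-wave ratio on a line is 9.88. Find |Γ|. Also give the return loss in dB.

|Γ| ≈ 0.816; return loss ≈ 1.76 dB

|Γ| = (S − 1)/(S + 1) = (9.88 − 1)/(9.88 + 1) = 8.88/10.9
RL = −20·log₁₀|Γ| = −20·log₁₀(0.816)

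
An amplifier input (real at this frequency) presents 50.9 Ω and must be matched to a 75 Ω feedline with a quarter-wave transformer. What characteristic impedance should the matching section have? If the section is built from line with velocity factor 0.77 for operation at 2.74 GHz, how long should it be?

Z_qwt = √(Z_0·R_L) = √(75 × 50.9) = √3818
λ = 0.77·c/f = 0.0843 m, so l = λ/4 = 0.0211 m

Z_qwt ≈ 61.8 Ω; length ≈ 2.11 cm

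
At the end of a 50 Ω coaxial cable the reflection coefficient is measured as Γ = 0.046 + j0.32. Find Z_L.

Z_L ≈ 44.2 + j31.6 Ω

Z_L = Z_0·(1 + Γ)/(1 − Γ) = 50·(1.05 + j0.32)/(0.954 − j0.32)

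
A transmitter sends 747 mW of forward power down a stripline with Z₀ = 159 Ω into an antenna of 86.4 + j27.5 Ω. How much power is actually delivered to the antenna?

P_delivered ≈ 673 mW

|Γ| = |(-72.6 + j27.5)/(245.4 + j27.5)| = 0.314
|Γ|² = 0.0988
P_refl = |Γ|²·P_inc = 73.8 mW, P_del = (1 − |Γ|²)·P_inc = 673 mW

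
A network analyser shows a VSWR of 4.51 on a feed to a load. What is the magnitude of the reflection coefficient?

|Γ| = (S − 1)/(S + 1) = (4.51 − 1)/(4.51 + 1) = 3.51/5.51

|Γ| ≈ 0.637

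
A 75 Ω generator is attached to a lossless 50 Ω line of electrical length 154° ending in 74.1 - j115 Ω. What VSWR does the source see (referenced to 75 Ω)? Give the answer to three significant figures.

tan(βl) = -0.488
Z_in = Z_0·(Z_L + jZ_0·tanβl)/(Z_0 + jZ_L·tanβl) = 171 + j131 Ω
Γ_s = (Z_in − Z_s)/(Z_in + Z_s) = (95.7 + j131)/(246 + j131), |Γ_s| = 0.583
VSWR = (1 + |Γ_s|)/(1 − |Γ_s|)

VSWR ≈ 3.8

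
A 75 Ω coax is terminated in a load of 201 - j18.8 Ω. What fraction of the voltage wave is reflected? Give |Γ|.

Γ = (Z_L − Z_0)/(Z_L + Z_0) = (126 − j18.8)/(276 − j18.8)
|Γ| = 127/277

|Γ| ≈ 0.461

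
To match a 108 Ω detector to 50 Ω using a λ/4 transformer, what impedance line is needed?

Z_qwt ≈ 73.5 Ω

Z_qwt = √(Z_0·R_L) = √(50 × 108) = √5400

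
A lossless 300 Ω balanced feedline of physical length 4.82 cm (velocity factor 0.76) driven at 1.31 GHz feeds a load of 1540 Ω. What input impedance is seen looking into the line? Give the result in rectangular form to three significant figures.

Z_in ≈ 60.1 + j49.3 Ω

λ = v/f = 0.76·c / 1.31 GHz = 0.174 m
βl = 2π·l/λ = 2π × 0.277 = 99.7°
tan(βl) = tan(99.7°) = -5.85
Z_in = Z_0·(Z_L + jZ_0·tanβl)/(Z_0 + jZ_L·tanβl)
     = 300·(1540 − j1760)/(300 − j9010)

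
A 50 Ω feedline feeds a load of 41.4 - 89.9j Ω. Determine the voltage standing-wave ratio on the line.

VSWR ≈ 5.77

Γ = (Z_L − Z_0)/(Z_L + Z_0) = (-8.6 − j89.9)/(91.4 − j89.9)
|Γ| = 90.3/128 = 0.704
VSWR = (1 + |Γ|)/(1 − |Γ|) = 1.7/0.296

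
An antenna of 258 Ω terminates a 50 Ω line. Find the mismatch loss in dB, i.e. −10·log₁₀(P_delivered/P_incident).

mismatch loss ≈ 2.64 dB

Γ = (258 − 50)/(258 + 50) = 0.675
|Γ|² = 0.456, so P_del/P_inc = 1 − |Γ|² = 0.544
ML = −10·log₁₀(1 − |Γ|²)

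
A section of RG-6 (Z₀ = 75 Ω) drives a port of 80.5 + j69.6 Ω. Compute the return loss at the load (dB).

Γ = (5.5 + j69.6)/(155.5 + j69.6), |Γ| = 0.41
RL = −20·log₁₀|Γ| = −20·log₁₀(0.41)

RL ≈ 7.75 dB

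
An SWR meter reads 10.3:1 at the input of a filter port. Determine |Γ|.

|Γ| ≈ 0.823

|Γ| = (S − 1)/(S + 1) = (10.3 − 1)/(10.3 + 1) = 9.3/11.3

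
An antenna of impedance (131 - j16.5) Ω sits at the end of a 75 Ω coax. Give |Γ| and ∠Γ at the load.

Γ = (Z_L − Z_0)/(Z_L + Z_0) = (56 − j16.5)/(206 − j16.5)
|Γ| = 58.4/207 = 0.282

Γ ≈ 0.282 ∠ -11.8°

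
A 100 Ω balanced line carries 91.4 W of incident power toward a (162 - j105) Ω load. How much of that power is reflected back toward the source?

|Γ| = |(62 − j105)/(262 − j105)| = 0.432
|Γ|² = 0.187
P_refl = |Γ|²·P_inc = 17.1 W, P_del = (1 − |Γ|²)·P_inc = 74.3 W

P_reflected ≈ 17.1 W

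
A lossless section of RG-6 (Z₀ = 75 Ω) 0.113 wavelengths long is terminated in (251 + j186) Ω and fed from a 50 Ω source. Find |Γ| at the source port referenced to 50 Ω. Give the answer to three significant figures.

|Γ| ≈ 0.741

βl = 2π × 0.113 = 40.7°
tan(βl) = 0.86
Z_in = Z_0·(Z_L + jZ_0·tanβl)/(Z_0 + jZ_L·tanβl) = 45.7 − j105 Ω
Γ_s = (Z_in − Z_s)/(Z_in + Z_s) = (-4.32 − j105)/(95.7 − j105), |Γ_s| = 0.741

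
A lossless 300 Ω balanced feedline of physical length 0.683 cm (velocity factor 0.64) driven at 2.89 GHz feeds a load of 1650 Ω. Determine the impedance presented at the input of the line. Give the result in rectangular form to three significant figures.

λ = v/f = 0.64·c / 2.89 GHz = 0.0664 m
βl = 2π·l/λ = 2π × 0.103 = 37°
tan(βl) = tan(37°) = 0.754
Z_in = Z_0·(Z_L + jZ_0·tanβl)/(Z_0 + jZ_L·tanβl)
     = 300·(1650 + j226)/(300 + j1240)

Z_in ≈ 142 − j364 Ω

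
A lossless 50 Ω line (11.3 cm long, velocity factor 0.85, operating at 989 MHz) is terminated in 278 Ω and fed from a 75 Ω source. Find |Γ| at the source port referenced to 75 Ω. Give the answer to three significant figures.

|Γ| ≈ 0.629

λ = v/f = 0.85·c / 989 MHz = 0.258 m
βl = 2π·l/λ = 2π × 0.438 = 158°
tan(βl) = -0.409
Z_in = Z_0·(Z_L + jZ_0·tanβl)/(Z_0 + jZ_L·tanβl) = 52.7 + j99.2 Ω
Γ_s = (Z_in − Z_s)/(Z_in + Z_s) = (-22.3 + j99.2)/(128 + j99.2), |Γ_s| = 0.629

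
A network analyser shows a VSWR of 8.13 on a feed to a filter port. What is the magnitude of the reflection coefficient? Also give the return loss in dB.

|Γ| ≈ 0.781; return loss ≈ 2.15 dB

|Γ| = (S − 1)/(S + 1) = (8.13 − 1)/(8.13 + 1) = 7.13/9.13
RL = −20·log₁₀|Γ| = −20·log₁₀(0.781)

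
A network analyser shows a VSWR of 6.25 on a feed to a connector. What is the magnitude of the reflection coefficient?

|Γ| ≈ 0.724

|Γ| = (S − 1)/(S + 1) = (6.25 − 1)/(6.25 + 1) = 5.25/7.25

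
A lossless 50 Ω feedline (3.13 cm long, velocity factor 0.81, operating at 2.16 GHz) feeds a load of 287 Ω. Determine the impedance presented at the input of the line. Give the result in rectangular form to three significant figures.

Z_in ≈ 8.98 + j8.68 Ω

λ = v/f = 0.81·c / 2.16 GHz = 0.113 m
βl = 2π·l/λ = 2π × 0.278 = 100°
tan(βl) = tan(100°) = -5.58
Z_in = Z_0·(Z_L + jZ_0·tanβl)/(Z_0 + jZ_L·tanβl)
     = 50·(287 − j279)/(50 − j1600)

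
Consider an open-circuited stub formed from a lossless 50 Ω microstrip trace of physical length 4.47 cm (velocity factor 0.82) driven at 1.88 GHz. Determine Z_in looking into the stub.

λ = v/f = 0.82·c / 1.88 GHz = 0.131 m
βl = 2π·l/λ = 2π × 0.342 = 123°
tan(βl) = -1.54
For an open-circuited stub, Z_in = −jZ_0·cot(βl) = −jZ_0/tan(βl)

Z_in ≈ +j32.4 Ω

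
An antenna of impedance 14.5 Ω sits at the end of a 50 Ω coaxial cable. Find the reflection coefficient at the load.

Γ = -0.55

Γ = (Z_L − Z_0)/(Z_L + Z_0) = (14.5 − 50)/(14.5 + 50) = -35.5/64.5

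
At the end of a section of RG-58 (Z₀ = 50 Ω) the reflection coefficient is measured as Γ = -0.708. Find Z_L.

Z_L = Z_0·(1 + Γ)/(1 − Γ) = 50·(0.292)/(1.71)

Z_L ≈ 8.55 Ω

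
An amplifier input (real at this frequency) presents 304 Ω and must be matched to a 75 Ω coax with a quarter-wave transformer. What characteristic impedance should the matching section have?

Z_qwt = √(Z_0·R_L) = √(75 × 304) = √22800

Z_qwt ≈ 151 Ω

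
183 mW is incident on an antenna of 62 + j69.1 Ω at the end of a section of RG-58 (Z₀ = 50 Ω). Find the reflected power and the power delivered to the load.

|Γ| = |(12 + j69.1)/(112 + j69.1)| = 0.533
|Γ|² = 0.284
P_refl = |Γ|²·P_inc = 52 mW, P_del = (1 − |Γ|²)·P_inc = 131 mW

P_reflected ≈ 52 mW; P_delivered ≈ 131 mW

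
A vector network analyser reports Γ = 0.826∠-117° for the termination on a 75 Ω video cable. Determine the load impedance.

Z_L ≈ 9.8 − j45.4 Ω

Z_L = Z_0·(1 + Γ)/(1 − Γ) = 75·(0.625 − j0.736)/(1.37 + j0.736)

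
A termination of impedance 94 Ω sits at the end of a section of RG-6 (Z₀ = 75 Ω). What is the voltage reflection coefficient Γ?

Γ = 0.112

Γ = (Z_L − Z_0)/(Z_L + Z_0) = (94 − 75)/(94 + 75) = 19/169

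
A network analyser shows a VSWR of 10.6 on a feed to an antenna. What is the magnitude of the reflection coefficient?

|Γ| = (S − 1)/(S + 1) = (10.6 − 1)/(10.6 + 1) = 9.6/11.6

|Γ| ≈ 0.828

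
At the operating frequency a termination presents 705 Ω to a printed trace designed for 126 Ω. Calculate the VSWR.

Γ = (705 − 126)/(705 + 126) = 0.697
VSWR = (1 + 0.697)/(1 − 0.697)

VSWR ≈ 5.6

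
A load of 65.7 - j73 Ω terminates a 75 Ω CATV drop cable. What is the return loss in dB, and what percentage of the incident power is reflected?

Γ = (-9.3 − j73)/(140.7 − j73), |Γ| = 0.464
RL = −20·log₁₀(0.464) = 6.66 dB
P_refl/P_inc = |Γ|² = 0.216

RL ≈ 6.66 dB; 21.6% of incident power reflected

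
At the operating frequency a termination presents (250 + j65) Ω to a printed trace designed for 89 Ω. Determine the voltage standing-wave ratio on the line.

VSWR ≈ 3.02

Γ = (Z_L − Z_0)/(Z_L + Z_0) = (161 + j65)/(339 + j65)
|Γ| = 174/345 = 0.503
VSWR = (1 + |Γ|)/(1 − |Γ|) = 1.5/0.497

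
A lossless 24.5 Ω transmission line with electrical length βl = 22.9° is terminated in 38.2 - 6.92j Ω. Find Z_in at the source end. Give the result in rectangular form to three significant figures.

tan(βl) = tan(22.9°) = 0.422
Z_in = Z_0·(Z_L + jZ_0·tanβl)/(Z_0 + jZ_L·tanβl)
     = 24.5·(38.2 + j3.43)/(27.4 + j16.1)

Z_in ≈ 26.7 − j12.6 Ω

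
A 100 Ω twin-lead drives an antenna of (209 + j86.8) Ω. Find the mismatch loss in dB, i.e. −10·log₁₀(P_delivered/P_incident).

mismatch loss ≈ 0.907 dB

Γ = (109 + j86.8)/(309 + j86.8), |Γ| = 0.434
|Γ|² = 0.188, so P_del/P_inc = 1 − |Γ|² = 0.812
ML = −10·log₁₀(1 − |Γ|²)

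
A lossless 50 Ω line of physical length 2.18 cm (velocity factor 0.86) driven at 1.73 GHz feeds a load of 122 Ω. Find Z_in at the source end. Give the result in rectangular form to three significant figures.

Z_in ≈ 29.6 − j28.9 Ω

λ = v/f = 0.86·c / 1.73 GHz = 0.149 m
βl = 2π·l/λ = 2π × 0.146 = 52.6°
tan(βl) = tan(52.6°) = 1.31
Z_in = Z_0·(Z_L + jZ_0·tanβl)/(Z_0 + jZ_L·tanβl)
     = 50·(122 + j65.5)/(50 + j160)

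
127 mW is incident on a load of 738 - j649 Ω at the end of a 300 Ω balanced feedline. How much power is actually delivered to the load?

P_delivered ≈ 75 mW

|Γ| = |(438 − j649)/(1038 − j649)| = 0.64
|Γ|² = 0.409
P_refl = |Γ|²·P_inc = 52 mW, P_del = (1 − |Γ|²)·P_inc = 75 mW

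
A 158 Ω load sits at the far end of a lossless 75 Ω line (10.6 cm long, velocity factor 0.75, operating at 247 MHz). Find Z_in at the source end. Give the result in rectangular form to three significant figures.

Z_in ≈ 62.4 − j50.6 Ω

λ = v/f = 0.75·c / 247 MHz = 0.911 m
βl = 2π·l/λ = 2π × 0.116 = 41.9°
tan(βl) = tan(41.9°) = 0.897
Z_in = Z_0·(Z_L + jZ_0·tanβl)/(Z_0 + jZ_L·tanβl)
     = 75·(158 + j67.3)/(75 + j142)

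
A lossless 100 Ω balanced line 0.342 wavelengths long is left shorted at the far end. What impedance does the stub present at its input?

βl = 2π × 0.342 = 123°
tan(βl) = -1.53
For a shorted stub, Z_in = jZ_0·tan(βl)

Z_in ≈ −j153 Ω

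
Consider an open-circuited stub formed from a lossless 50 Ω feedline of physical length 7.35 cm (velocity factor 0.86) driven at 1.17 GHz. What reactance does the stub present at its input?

X_in ≈ 28.9 Ω (inductive)

λ = v/f = 0.86·c / 1.17 GHz = 0.221 m
βl = 2π·l/λ = 2π × 0.333 = 120°
tan(βl) = -1.73
For an open-circuited stub, Z_in = −jZ_0·cot(βl) = −jZ_0/tan(βl)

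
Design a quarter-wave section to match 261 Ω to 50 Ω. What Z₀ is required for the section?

Z_qwt ≈ 114 Ω

Z_qwt = √(Z_0·R_L) = √(50 × 261) = √13050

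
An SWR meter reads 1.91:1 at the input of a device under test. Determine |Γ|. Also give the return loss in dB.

|Γ| = (S − 1)/(S + 1) = (1.91 − 1)/(1.91 + 1) = 0.91/2.91
RL = −20·log₁₀|Γ| = −20·log₁₀(0.313)

|Γ| ≈ 0.313; return loss ≈ 10.1 dB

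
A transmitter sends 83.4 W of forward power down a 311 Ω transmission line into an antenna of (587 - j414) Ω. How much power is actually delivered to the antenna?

P_delivered ≈ 62.3 W

|Γ| = |(276 − j414)/(898 − j414)| = 0.503
|Γ|² = 0.253
P_refl = |Γ|²·P_inc = 21.1 W, P_del = (1 − |Γ|²)·P_inc = 62.3 W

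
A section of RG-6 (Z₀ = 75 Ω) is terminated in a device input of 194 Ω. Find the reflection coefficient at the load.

Γ = 0.442

Γ = (Z_L − Z_0)/(Z_L + Z_0) = (194 − 75)/(194 + 75) = 119/269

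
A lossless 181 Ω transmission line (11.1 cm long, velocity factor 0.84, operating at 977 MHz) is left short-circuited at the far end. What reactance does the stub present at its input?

λ = v/f = 0.84·c / 977 MHz = 0.258 m
βl = 2π·l/λ = 2π × 0.43 = 155°
tan(βl) = -0.468
For a short-circuited stub, Z_in = jZ_0·tan(βl)

X_in ≈ -84.7 Ω (capacitive)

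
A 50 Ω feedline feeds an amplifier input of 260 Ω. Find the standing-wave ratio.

Γ = (260 − 50)/(260 + 50) = 0.677
VSWR = (1 + 0.677)/(1 − 0.677)

VSWR ≈ 5.2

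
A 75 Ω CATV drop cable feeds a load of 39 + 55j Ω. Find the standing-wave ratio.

VSWR ≈ 3.16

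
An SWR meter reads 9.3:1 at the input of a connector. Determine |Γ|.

|Γ| ≈ 0.806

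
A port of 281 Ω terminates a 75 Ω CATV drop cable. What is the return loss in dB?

RL ≈ 4.75 dB

Γ = (281 − 75)/(281 + 75) = 0.579
RL = −20·log₁₀|Γ| = −20·log₁₀(0.579)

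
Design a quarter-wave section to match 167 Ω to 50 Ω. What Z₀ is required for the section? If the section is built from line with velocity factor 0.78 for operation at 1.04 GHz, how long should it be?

Z_qwt ≈ 91.4 Ω; length ≈ 5.62 cm

Z_qwt = √(Z_0·R_L) = √(50 × 167) = √8350
λ = 0.78·c/f = 0.225 m, so l = λ/4 = 0.0563 m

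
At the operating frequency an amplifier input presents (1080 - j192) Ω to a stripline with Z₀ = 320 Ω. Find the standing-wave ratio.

Γ = (Z_L − Z_0)/(Z_L + Z_0) = (760 − j192)/(1400 − j192)
|Γ| = 784/1410 = 0.555
VSWR = (1 + |Γ|)/(1 − |Γ|) = 1.55/0.445

VSWR ≈ 3.49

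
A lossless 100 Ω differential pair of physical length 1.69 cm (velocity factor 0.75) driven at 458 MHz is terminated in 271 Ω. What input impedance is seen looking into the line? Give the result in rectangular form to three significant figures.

λ = v/f = 0.75·c / 458 MHz = 0.491 m
βl = 2π·l/λ = 2π × 0.0344 = 12.4°
tan(βl) = tan(12.4°) = 0.22
Z_in = Z_0·(Z_L + jZ_0·tanβl)/(Z_0 + jZ_L·tanβl)
     = 100·(271 + j22)/(100 + j59.5)

Z_in ≈ 210 − j103 Ω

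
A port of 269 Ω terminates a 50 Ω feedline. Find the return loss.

Γ = (269 − 50)/(269 + 50) = 0.687
RL = −20·log₁₀|Γ| = −20·log₁₀(0.687)

RL ≈ 3.27 dB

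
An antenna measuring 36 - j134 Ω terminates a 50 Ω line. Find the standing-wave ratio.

Γ = (Z_L − Z_0)/(Z_L + Z_0) = (-14 − j134)/(86 − j134)
|Γ| = 135/159 = 0.846
VSWR = (1 + |Γ|)/(1 − |Γ|) = 1.85/0.154

VSWR ≈ 12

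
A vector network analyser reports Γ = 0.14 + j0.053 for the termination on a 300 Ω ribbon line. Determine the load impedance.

Z_L = Z_0·(1 + Γ)/(1 − Γ) = 300·(1.14 + j0.053)/(0.86 − j0.053)

Z_L ≈ 395 + j42.8 Ω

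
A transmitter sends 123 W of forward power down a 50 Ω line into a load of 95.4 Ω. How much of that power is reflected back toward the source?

P_reflected ≈ 12 W

Γ = (95.4 − 50)/(95.4 + 50) = 0.312
|Γ|² = 0.0975
P_refl = |Γ|²·P_inc = 12 W, P_del = (1 − |Γ|²)·P_inc = 111 W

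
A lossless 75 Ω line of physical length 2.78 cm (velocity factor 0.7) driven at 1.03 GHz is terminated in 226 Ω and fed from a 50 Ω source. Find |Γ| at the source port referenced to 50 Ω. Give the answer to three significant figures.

|Γ| ≈ 0.518

λ = v/f = 0.7·c / 1.03 GHz = 0.204 m
βl = 2π·l/λ = 2π × 0.136 = 49.1°
tan(βl) = 1.15
Z_in = Z_0·(Z_L + jZ_0·tanβl)/(Z_0 + jZ_L·tanβl) = 40.3 − j53.4 Ω
Γ_s = (Z_in − Z_s)/(Z_in + Z_s) = (-9.75 − j53.4)/(90.3 − j53.4), |Γ_s| = 0.518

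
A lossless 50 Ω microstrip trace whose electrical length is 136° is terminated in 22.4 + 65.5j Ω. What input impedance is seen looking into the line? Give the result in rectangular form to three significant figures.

Z_in ≈ 8.14 + j9.16 Ω

tan(βl) = tan(136°) = -0.966
Z_in = Z_0·(Z_L + jZ_0·tanβl)/(Z_0 + jZ_L·tanβl)
     = 50·(22.4 + j17.2)/(113 − j21.6)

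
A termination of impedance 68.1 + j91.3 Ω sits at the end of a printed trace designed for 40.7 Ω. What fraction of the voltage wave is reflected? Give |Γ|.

|Γ| ≈ 0.671

Γ = (Z_L − Z_0)/(Z_L + Z_0) = (27.4 + j91.3)/(108.8 + j91.3)
|Γ| = 95.3/142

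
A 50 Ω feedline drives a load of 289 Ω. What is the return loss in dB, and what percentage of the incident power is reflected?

RL ≈ 3.04 dB; 49.7% of incident power reflected

Γ = (289 − 50)/(289 + 50) = 0.705
RL = −20·log₁₀(0.705) = 3.04 dB
P_refl/P_inc = |Γ|² = 0.497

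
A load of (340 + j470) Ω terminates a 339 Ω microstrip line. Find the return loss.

Γ = (1 + j470)/(679 + j470), |Γ| = 0.569
RL = −20·log₁₀|Γ| = −20·log₁₀(0.569)

RL ≈ 4.9 dB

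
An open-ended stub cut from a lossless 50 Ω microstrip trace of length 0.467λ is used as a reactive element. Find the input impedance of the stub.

βl = 2π × 0.467 = 168°
tan(βl) = -0.21
For an open-ended stub, Z_in = −jZ_0·cot(βl) = −jZ_0/tan(βl)

Z_in ≈ +j238 Ω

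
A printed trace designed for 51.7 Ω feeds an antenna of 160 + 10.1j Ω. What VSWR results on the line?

VSWR ≈ 3.11

Γ = (Z_L − Z_0)/(Z_L + Z_0) = (108.3 + j10.1)/(211.7 + j10.1)
|Γ| = 109/212 = 0.513
VSWR = (1 + |Γ|)/(1 − |Γ|) = 1.51/0.487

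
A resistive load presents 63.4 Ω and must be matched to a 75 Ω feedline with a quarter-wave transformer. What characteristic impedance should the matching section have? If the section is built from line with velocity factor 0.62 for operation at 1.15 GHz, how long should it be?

Z_qwt = √(Z_0·R_L) = √(75 × 63.4) = √4755
λ = 0.62·c/f = 0.162 m, so l = λ/4 = 0.0404 m

Z_qwt ≈ 69 Ω; length ≈ 4.04 cm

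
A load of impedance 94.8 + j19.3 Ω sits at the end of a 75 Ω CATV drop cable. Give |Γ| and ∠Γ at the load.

Γ ≈ 0.162 ∠ 37.8°

Γ = (Z_L − Z_0)/(Z_L + Z_0) = (19.8 + j19.3)/(169.8 + j19.3)
|Γ| = 27.7/171 = 0.162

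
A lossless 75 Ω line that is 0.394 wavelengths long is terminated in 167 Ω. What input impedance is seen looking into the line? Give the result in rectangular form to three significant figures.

βl = 2π × 0.394 = 142°
tan(βl) = tan(142°) = -0.786
Z_in = Z_0·(Z_L + jZ_0·tanβl)/(Z_0 + jZ_L·tanβl)
     = 75·(167 − j58.9)/(75 − j131)

Z_in ≈ 66.5 + j57.4 Ω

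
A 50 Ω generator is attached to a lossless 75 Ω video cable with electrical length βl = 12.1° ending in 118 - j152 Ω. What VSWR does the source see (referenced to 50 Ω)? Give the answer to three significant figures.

VSWR ≈ 5.96

tan(βl) = 0.214
Z_in = Z_0·(Z_L + jZ_0·tanβl)/(Z_0 + jZ_L·tanβl) = 56.8 − j108 Ω
Γ_s = (Z_in − Z_s)/(Z_in + Z_s) = (6.84 − j108)/(107 − j108), |Γ_s| = 0.713
VSWR = (1 + |Γ_s|)/(1 − |Γ_s|)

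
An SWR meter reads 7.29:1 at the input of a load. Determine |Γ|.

|Γ| ≈ 0.759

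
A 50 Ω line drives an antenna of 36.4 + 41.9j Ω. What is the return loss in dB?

Γ = (-13.6 + j41.9)/(86.4 + j41.9), |Γ| = 0.459
RL = −20·log₁₀|Γ| = −20·log₁₀(0.459)

RL ≈ 6.77 dB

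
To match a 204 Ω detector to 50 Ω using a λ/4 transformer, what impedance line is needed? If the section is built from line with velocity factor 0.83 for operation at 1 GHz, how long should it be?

Z_qwt = √(Z_0·R_L) = √(50 × 204) = √10200
λ = 0.83·c/f = 0.249 m, so l = λ/4 = 0.0622 m

Z_qwt ≈ 101 Ω; length ≈ 6.22 cm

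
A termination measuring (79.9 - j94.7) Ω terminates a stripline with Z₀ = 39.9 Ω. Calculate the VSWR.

Γ = (Z_L − Z_0)/(Z_L + Z_0) = (40 − j94.7)/(119.8 − j94.7)
|Γ| = 103/153 = 0.673
VSWR = (1 + |Γ|)/(1 − |Γ|) = 1.67/0.327

VSWR ≈ 5.12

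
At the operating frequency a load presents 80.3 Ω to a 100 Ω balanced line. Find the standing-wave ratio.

VSWR ≈ 1.25

Γ = (80.3 − 100)/(80.3 + 100) = -0.109
VSWR = (1 + 0.109)/(1 − 0.109)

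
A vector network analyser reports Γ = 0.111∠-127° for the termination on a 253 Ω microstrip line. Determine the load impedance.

Z_L = Z_0·(1 + Γ)/(1 − Γ) = 253·(0.933 − j0.0886)/(1.07 + j0.0886)

Z_L ≈ 218 − j39.1 Ω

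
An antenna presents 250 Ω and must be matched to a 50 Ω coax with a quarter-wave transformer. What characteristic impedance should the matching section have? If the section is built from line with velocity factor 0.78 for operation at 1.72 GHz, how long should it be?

Z_qwt = √(Z_0·R_L) = √(50 × 250) = √12500
λ = 0.78·c/f = 0.136 m, so l = λ/4 = 0.034 m

Z_qwt ≈ 112 Ω; length ≈ 3.4 cm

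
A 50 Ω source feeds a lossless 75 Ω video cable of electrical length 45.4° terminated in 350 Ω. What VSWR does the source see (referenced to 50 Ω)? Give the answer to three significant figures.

VSWR ≈ 5.06

tan(βl) = 1.01
Z_in = Z_0·(Z_L + jZ_0·tanβl)/(Z_0 + jZ_L·tanβl) = 30.3 − j67.5 Ω
Γ_s = (Z_in − Z_s)/(Z_in + Z_s) = (-19.7 − j67.5)/(80.3 − j67.5), |Γ_s| = 0.67
VSWR = (1 + |Γ_s|)/(1 − |Γ_s|)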